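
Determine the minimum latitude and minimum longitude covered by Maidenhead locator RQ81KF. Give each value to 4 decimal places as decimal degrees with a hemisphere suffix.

Field R=17, Q=16: +17·20° lon, +16·10° lat → SW at lon 160°, lat 70°.
Square 8, 1: +8·2° lon, +1·1° lat → SW at lon 176°, lat 71°.
Subsquare k=10, f=5: +10·0.0833333° lon, +5·0.0416667° lat → SW at lon 176.833°, lat 71.2083°.
latitude 71.2083° N, longitude 176.8333° E.

71.2083° N, 176.8333° E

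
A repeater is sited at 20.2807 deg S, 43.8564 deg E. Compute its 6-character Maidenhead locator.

LG19wr

Add 180° to longitude and 90° to latitude: 223.8564, 69.7193.
Field (20°×10°, letters A–R): 223.8564/20 → 11 → L, 69.7193/10 → 6 → G; chars LG.
Square (2°×1°, digits 0–9): 3.8564/2 → 1, 9.7193/1 → 9; chars 19.
Subsquare (5′×2.5′, letters a–x): 1.8564/0.0833333 → 22 → w, 0.7193/0.0416667 → 17 → r; chars wr.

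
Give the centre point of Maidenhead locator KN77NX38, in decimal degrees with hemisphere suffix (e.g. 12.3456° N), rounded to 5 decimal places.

47.99375° N, 35.11250° E

Field K=10, N=13: +10·20° lon, +13·10° lat → SW at lon 20°, lat 40°.
Square 7, 7: +7·2° lon, +7·1° lat → SW at lon 34°, lat 47°.
Subsquare n=13, x=23: +13·0.0833333° lon, +23·0.0416667° lat → SW at lon 35.0833°, lat 47.9583°.
Extended square 3, 8: +3·0.00833333° lon, +8·0.00416667° lat → SW at lon 35.1083°, lat 47.9917°.
Cell spans 0.00833333° lon × 0.00416667° lat. Centre is SW corner plus half of each.
latitude 47.99375° N, longitude 35.11250° E.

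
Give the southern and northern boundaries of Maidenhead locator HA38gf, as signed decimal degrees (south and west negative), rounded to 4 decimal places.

Field H=7, A=0: +7·20° lon, +0·10° lat → SW at lon -40°, lat -90°.
Square 3, 8: +3·2° lon, +8·1° lat → SW at lon -34°, lat -82°.
Subsquare g=6, f=5: +6·0.0833333° lon, +5·0.0416667° lat → SW at lon -33.5°, lat -81.7917°.
Cell spans 0.0833333° lon × 0.0416667° lat.
south -81.7917, north -81.7500.

-81.7917, -81.7500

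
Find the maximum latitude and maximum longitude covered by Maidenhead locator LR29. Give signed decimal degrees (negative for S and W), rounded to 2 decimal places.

Field L=11, R=17: +11·20° lon, +17·10° lat → SW at lon 40°, lat 80°.
Square 2, 9: +2·2° lon, +9·1° lat → SW at lon 44°, lat 89°.
Cell spans 2° lon × 1° lat. NE corner is SW corner plus one full cell.
latitude 90.00, longitude 46.00.

90.00, 46.00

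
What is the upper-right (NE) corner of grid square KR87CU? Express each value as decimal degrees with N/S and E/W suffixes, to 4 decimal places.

Field K=10, R=17: +10·20° lon, +17·10° lat → SW at lon 20°, lat 80°.
Square 8, 7: +8·2° lon, +7·1° lat → SW at lon 36°, lat 87°.
Subsquare c=2, u=20: +2·0.0833333° lon, +20·0.0416667° lat → SW at lon 36.1667°, lat 87.8333°.
Cell spans 0.0833333° lon × 0.0416667° lat. NE corner is SW corner plus one full cell.
latitude 87.8750° N, longitude 36.2500° E.

87.8750° N, 36.2500° E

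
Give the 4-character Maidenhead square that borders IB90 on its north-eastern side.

JB01

Longitude square 9; +1 → 10, wraps to 0, carry into field.
Longitude field I = 8; +1 → 9 = J.
Latitude square 0; +1 → 1.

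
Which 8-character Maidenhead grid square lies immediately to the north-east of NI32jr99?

NI32ks00

Longitude extended square 9; +1 → 10, wraps to 0, carry into subsquare.
Longitude subsquare j = 9; +1 → 10 = k.
Latitude extended square 9; +1 → 10, wraps to 0, carry into subsquare.
Latitude subsquare r = 17; +1 → 18 = s.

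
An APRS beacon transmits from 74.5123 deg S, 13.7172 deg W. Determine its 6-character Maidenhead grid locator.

IB35dl

Offset from 180°W / 90°S: lon 166.2828°, lat 15.4877°.
Field: lon ⌊166.2828/20⌋ = 8 → I; lat ⌊15.4877/10⌋ = 1 → B.
Square: lon ⌊6.2828/2⌋ = 3; lat ⌊5.4877/1⌋ = 5.
Subsquare: lon ⌊0.2828/0.0833333⌋ = 3 → d; lat ⌊0.4877/0.0416667⌋ = 11 → l.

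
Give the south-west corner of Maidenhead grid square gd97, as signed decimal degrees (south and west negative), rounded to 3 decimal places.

-53.000, -42.000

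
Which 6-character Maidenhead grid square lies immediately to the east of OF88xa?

OF98aa

Longitude subsquare x = 23; +1 → 24, wraps to 0 = a, carry into square.
Longitude square 8; +1 → 9.
The latitude characters are unchanged.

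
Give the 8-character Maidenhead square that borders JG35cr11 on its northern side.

JG35cr12

Latitude extended square 1; +1 → 2.
The longitude characters are unchanged.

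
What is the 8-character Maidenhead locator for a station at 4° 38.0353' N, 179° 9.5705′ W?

AJ04kp02

Shift to the Maidenhead origin (180°W, 90°S): lon 0.84049, lat 94.63392.
Field: 0.84049/20 → 0 → A, 94.63392/10 → 9 → J; chars AJ.
Square: 0.84049/2 → 0, 4.63392/1 → 4; chars 04.
Subsquare: 0.84049/0.0833333 → 10 → k, 0.63392/0.0416667 → 15 → p; chars kp.
Extended square: 0.00716/0.00833333 → 0, 0.00892/0.00416667 → 2; chars 02.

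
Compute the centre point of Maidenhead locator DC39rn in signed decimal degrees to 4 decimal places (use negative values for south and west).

Field D=3, C=2: +3·20° lon, +2·10° lat → SW at lon -120°, lat -70°.
Square 3, 9: +3·2° lon, +9·1° lat → SW at lon -114°, lat -61°.
Subsquare r=17, n=13: +17·0.0833333° lon, +13·0.0416667° lat → SW at lon -112.583°, lat -60.4583°.
Cell spans 0.0833333° lon × 0.0416667° lat. Centre is SW corner plus half of each.
latitude -60.4375, longitude -112.5417.

-60.4375, -112.5417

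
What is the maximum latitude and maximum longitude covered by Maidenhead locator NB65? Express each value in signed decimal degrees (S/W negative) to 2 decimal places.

-74.00, 94.00

Field N=13, B=1: +13·20° lon, +1·10° lat → SW at lon 80°, lat -80°.
Square 6, 5: +6·2° lon, +5·1° lat → SW at lon 92°, lat -75°.
Cell spans 2° lon × 1° lat. NE corner is SW corner plus one full cell.
latitude -74.00, longitude 94.00.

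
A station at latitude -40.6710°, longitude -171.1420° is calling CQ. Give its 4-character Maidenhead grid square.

AE49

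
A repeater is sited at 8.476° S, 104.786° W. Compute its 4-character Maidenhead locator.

Offset from 180°W / 90°S: lon 75.21°, lat 81.52°.
Field: lon ⌊75.21/20⌋ = 3 → D; lat ⌊81.52/10⌋ = 8 → I.
Square: lon ⌊15.21/2⌋ = 7; lat ⌊1.52/1⌋ = 1.

DI71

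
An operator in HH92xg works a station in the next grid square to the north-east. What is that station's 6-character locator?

Longitude subsquare x = 23; +1 → 24, wraps to 0 = a, carry into square.
Longitude square 9; +1 → 10, wraps to 0, carry into field.
Longitude field H = 7; +1 → 8 = I.
Latitude subsquare g = 6; +1 → 7 = h.

IH02ah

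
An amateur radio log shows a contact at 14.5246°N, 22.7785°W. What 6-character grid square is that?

HK84om

Add 180° to longitude and 90° to latitude: 157.2215, 104.5246.
Field: lon ⌊157.2215/20⌋ = 7 → H; lat ⌊104.5246/10⌋ = 10 → K.
Square: lon ⌊17.2215/2⌋ = 8; lat ⌊4.5246/1⌋ = 4.
Subsquare: lon ⌊1.2215/0.0833333⌋ = 14 → o; lat ⌊0.5246/0.0416667⌋ = 12 → m.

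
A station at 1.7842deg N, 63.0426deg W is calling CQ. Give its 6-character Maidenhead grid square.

FJ81ls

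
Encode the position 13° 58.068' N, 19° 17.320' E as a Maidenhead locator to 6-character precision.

JK93px

Add 180° to longitude and 90° to latitude: 199.2887, 103.9678.
Field: 199.2887/20 → 9 → J, 103.9678/10 → 10 → K; chars JK.
Square: 19.2887/2 → 9, 3.9678/1 → 3; chars 93.
Subsquare: 1.2887/0.0833333 → 15 → p, 0.9678/0.0416667 → 23 → x; chars px.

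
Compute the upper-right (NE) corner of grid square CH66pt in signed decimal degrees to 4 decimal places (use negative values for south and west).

Field C=2, H=7: +2·20° lon, +7·10° lat → SW at lon -140°, lat -20°.
Square 6, 6: +6·2° lon, +6·1° lat → SW at lon -128°, lat -14°.
Subsquare p=15, t=19: +15·0.0833333° lon, +19·0.0416667° lat → SW at lon -126.75°, lat -13.2083°.
Cell spans 0.0833333° lon × 0.0416667° lat. NE corner is SW corner plus one full cell.
latitude -13.1667, longitude -126.6667.

-13.1667, -126.6667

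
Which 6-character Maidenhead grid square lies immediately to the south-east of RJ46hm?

Longitude subsquare h = 7; +1 → 8 = i.
Latitude subsquare m = 12; −1 → 11 = l.

RJ46il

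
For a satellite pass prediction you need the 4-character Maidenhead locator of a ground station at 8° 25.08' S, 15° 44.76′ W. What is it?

II21

Offset from 180°W / 90°S: lon 164.25°, lat 81.58°.
Field: 164.25/20 → 8 → I, 81.58/10 → 8 → I; chars II.
Square: 4.25/2 → 2, 1.58/1 → 1; chars 21.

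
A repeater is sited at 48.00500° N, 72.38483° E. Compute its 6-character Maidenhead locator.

MN68ea

Offset from 180°W / 90°S: lon 252.3848°, lat 138.0050°.
Field (20°×10°, letters A–R): lon ⌊252.3848/20⌋ = 12 → M; lat ⌊138.0050/10⌋ = 13 → N.
Square (2°×1°, digits 0–9): lon ⌊12.3848/2⌋ = 6; lat ⌊8.0050/1⌋ = 8.
Subsquare (5′×2.5′, letters a–x): lon ⌊0.3848/0.0833333⌋ = 4 → e; lat ⌊0.0050/0.0416667⌋ = 0 → a.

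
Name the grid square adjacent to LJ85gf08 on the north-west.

LJ85ff99

Longitude extended square 0; −1 → -1, wraps to 9, carry into subsquare.
Longitude subsquare g = 6; −1 → 5 = f.
Latitude extended square 8; +1 → 9.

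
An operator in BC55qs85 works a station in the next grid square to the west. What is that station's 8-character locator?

Longitude extended square 8; −1 → 7.
The latitude characters are unchanged.

BC55qs75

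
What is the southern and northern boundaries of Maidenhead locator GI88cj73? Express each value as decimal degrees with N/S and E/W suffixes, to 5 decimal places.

1.61250° S, 1.60833° S

Field G=6, I=8: +6·20° lon, +8·10° lat → SW at lon -60°, lat -10°.
Square 8, 8: +8·2° lon, +8·1° lat → SW at lon -44°, lat -2°.
Subsquare c=2, j=9: +2·0.0833333° lon, +9·0.0416667° lat → SW at lon -43.8333°, lat -1.625°.
Extended square 7, 3: +7·0.00833333° lon, +3·0.00416667° lat → SW at lon -43.775°, lat -1.6125°.
Cell spans 0.00833333° lon × 0.00416667° lat.
south 1.61250° S, north 1.60833° S.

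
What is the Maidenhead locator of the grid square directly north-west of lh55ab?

Longitude subsquare a = 0; −1 → -1, wraps to 23 = x, carry into square.
Longitude square 5; −1 → 4.
Latitude subsquare b = 1; +1 → 2 = c.

LH45xc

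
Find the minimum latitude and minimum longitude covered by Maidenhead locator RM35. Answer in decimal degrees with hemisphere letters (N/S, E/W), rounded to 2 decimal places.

35.00° N, 166.00° E

Field R=17, M=12: +17·20° lon, +12·10° lat → SW at lon 160°, lat 30°.
Square 3, 5: +3·2° lon, +5·1° lat → SW at lon 166°, lat 35°.
latitude 35.00° N, longitude 166.00° E.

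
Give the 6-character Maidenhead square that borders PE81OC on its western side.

PE81nc

Longitude subsquare o = 14; −1 → 13 = n.
The latitude characters are unchanged.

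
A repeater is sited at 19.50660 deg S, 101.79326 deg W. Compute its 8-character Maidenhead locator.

Add 180° to longitude and 90° to latitude: 78.20674, 70.49340.
Field (20°×10°, letters A–R): 78.20674/20 → 3 → D, 70.49340/10 → 7 → H; chars DH.
Square (2°×1°, digits 0–9): 18.20674/2 → 9, 0.49340/1 → 0; chars 90.
Subsquare (5′×2.5′, letters a–x): 0.20674/0.0833333 → 2 → c, 0.49340/0.0416667 → 11 → l; chars cl.
Extended square (30″×15″, digits 0–9): 0.04007/0.00833333 → 4, 0.03507/0.00416667 → 8; chars 48.

DH90cl48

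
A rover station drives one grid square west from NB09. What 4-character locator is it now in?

MB99

Longitude square 0; −1 → -1, wraps to 9, carry into field.
Longitude field N = 13; −1 → 12 = M.
The latitude characters are unchanged.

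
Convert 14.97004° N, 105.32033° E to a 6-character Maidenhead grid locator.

Add 180° to longitude and 90° to latitude: 285.3203, 104.9700.
Field: lon ⌊285.3203/20⌋ = 14 → O; lat ⌊104.9700/10⌋ = 10 → K.
Square: lon ⌊5.3203/2⌋ = 2; lat ⌊4.9700/1⌋ = 4.
Subsquare: lon ⌊1.3203/0.0833333⌋ = 15 → p; lat ⌊0.9700/0.0416667⌋ = 23 → x.

OK24px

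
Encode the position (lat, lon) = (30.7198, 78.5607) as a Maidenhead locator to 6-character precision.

MM90gr

Shift to the Maidenhead origin (180°W, 90°S): lon 258.5607, lat 120.7198.
Field: lon ⌊258.5607/20⌋ = 12 → M; lat ⌊120.7198/10⌋ = 12 → M.
Square: lon ⌊18.5607/2⌋ = 9; lat ⌊0.7198/1⌋ = 0.
Subsquare: lon ⌊0.5607/0.0833333⌋ = 6 → g; lat ⌊0.7198/0.0416667⌋ = 17 → r.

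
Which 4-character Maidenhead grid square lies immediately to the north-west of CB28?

CB19

Longitude square 2; −1 → 1.
Latitude square 8; +1 → 9.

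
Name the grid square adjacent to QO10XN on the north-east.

Longitude subsquare x = 23; +1 → 24, wraps to 0 = a, carry into square.
Longitude square 1; +1 → 2.
Latitude subsquare n = 13; +1 → 14 = o.

QO20ao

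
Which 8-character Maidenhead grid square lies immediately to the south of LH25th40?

Latitude extended square 0; −1 → -1, wraps to 9, carry into subsquare.
Latitude subsquare h = 7; −1 → 6 = g.
The longitude characters are unchanged.

LH25tg49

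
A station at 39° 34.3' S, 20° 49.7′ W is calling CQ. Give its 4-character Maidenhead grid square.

HF90

Offset from 180°W / 90°S: lon 159.17°, lat 50.43°.
Field: lon ⌊159.17/20⌋ = 7 → H; lat ⌊50.43/10⌋ = 5 → F.
Square: lon ⌊19.17/2⌋ = 9; lat ⌊0.43/1⌋ = 0.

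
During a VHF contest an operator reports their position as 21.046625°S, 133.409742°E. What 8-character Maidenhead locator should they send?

PG68qw98

Add 180° to longitude and 90° to latitude: 313.40974, 68.95337.
Field: 313.40974/20 → 15 → P, 68.95337/10 → 6 → G; chars PG.
Square: 13.40974/2 → 6, 8.95337/1 → 8; chars 68.
Subsquare: 1.40974/0.0833333 → 16 → q, 0.95337/0.0416667 → 22 → w; chars qw.
Extended square: 0.07641/0.00833333 → 9, 0.03671/0.00416667 → 8; chars 98.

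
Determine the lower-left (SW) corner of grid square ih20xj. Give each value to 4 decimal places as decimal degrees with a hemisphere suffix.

Field I=8, H=7: +8·20° lon, +7·10° lat → SW at lon -20°, lat -20°.
Square 2, 0: +2·2° lon, +0·1° lat → SW at lon -16°, lat -20°.
Subsquare x=23, j=9: +23·0.0833333° lon, +9·0.0416667° lat → SW at lon -14.0833°, lat -19.625°.
latitude 19.6250° S, longitude 14.0833° W.

19.6250° S, 14.0833° W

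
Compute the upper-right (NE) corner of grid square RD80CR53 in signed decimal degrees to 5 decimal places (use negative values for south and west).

-59.27500, 176.21667

Field R=17, D=3: +17·20° lon, +3·10° lat → SW at lon 160°, lat -60°.
Square 8, 0: +8·2° lon, +0·1° lat → SW at lon 176°, lat -60°.
Subsquare c=2, r=17: +2·0.0833333° lon, +17·0.0416667° lat → SW at lon 176.167°, lat -59.2917°.
Extended square 5, 3: +5·0.00833333° lon, +3·0.00416667° lat → SW at lon 176.208°, lat -59.2792°.
Cell spans 0.00833333° lon × 0.00416667° lat. NE corner is SW corner plus one full cell.
latitude -59.27500, longitude 176.21667.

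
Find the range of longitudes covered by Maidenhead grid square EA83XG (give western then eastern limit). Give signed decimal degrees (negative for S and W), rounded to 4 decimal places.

Field E=4, A=0: +4·20° lon, +0·10° lat → SW at lon -100°, lat -90°.
Square 8, 3: +8·2° lon, +3·1° lat → SW at lon -84°, lat -87°.
Subsquare x=23, g=6: +23·0.0833333° lon, +6·0.0416667° lat → SW at lon -82.0833°, lat -86.75°.
Cell spans 0.0833333° lon × 0.0416667° lat.
west -82.0833, east -82.0000.

-82.0833, -82.0000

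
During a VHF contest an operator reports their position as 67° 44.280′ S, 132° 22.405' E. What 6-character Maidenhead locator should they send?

PC62eg

Offset from 180°W / 90°S: lon 312.3734°, lat 22.2620°.
Field: lon ⌊312.3734/20⌋ = 15 → P; lat ⌊22.2620/10⌋ = 2 → C.
Square: lon ⌊12.3734/2⌋ = 6; lat ⌊2.2620/1⌋ = 2.
Subsquare: lon ⌊0.3734/0.0833333⌋ = 4 → e; lat ⌊0.2620/0.0416667⌋ = 6 → g.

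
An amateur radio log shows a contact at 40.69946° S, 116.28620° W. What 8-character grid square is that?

Add 180° to longitude and 90° to latitude: 63.71380, 49.30054.
Field: 63.71380/20 → 3 → D, 49.30054/10 → 4 → E; chars DE.
Square: 3.71380/2 → 1, 9.30054/1 → 9; chars 19.
Subsquare: 1.71380/0.0833333 → 20 → u, 0.30054/0.0416667 → 7 → h; chars uh.
Extended square: 0.04713/0.00833333 → 5, 0.00887/0.00416667 → 2; chars 52.

DE19uh52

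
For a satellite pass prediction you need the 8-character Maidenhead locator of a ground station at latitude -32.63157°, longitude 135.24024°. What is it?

PF77oi88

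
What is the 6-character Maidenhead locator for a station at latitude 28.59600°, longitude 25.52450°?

Add 180° to longitude and 90° to latitude: 205.5245, 118.5960.
Field: lon ⌊205.5245/20⌋ = 10 → K; lat ⌊118.5960/10⌋ = 11 → L.
Square: lon ⌊5.5245/2⌋ = 2; lat ⌊8.5960/1⌋ = 8.
Subsquare: lon ⌊1.5245/0.0833333⌋ = 18 → s; lat ⌊0.5960/0.0416667⌋ = 14 → o.

KL28so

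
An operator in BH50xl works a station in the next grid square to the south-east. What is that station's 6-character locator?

Longitude subsquare x = 23; +1 → 24, wraps to 0 = a, carry into square.
Longitude square 5; +1 → 6.
Latitude subsquare l = 11; −1 → 10 = k.

BH60ak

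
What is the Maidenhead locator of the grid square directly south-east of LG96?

MG05

Longitude square 9; +1 → 10, wraps to 0, carry into field.
Longitude field L = 11; +1 → 12 = M.
Latitude square 6; −1 → 5.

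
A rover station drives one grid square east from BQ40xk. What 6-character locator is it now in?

BQ50ak

Longitude subsquare x = 23; +1 → 24, wraps to 0 = a, carry into square.
Longitude square 4; +1 → 5.
The latitude characters are unchanged.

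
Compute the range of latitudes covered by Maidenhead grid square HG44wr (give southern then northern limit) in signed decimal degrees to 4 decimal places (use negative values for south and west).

-25.2917, -25.2500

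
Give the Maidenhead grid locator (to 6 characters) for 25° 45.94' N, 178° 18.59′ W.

AL05us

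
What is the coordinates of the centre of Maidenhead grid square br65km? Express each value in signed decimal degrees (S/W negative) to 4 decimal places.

85.5208, -147.1250

Field B=1, R=17: +1·20° lon, +17·10° lat → SW at lon -160°, lat 80°.
Square 6, 5: +6·2° lon, +5·1° lat → SW at lon -148°, lat 85°.
Subsquare k=10, m=12: +10·0.0833333° lon, +12·0.0416667° lat → SW at lon -147.167°, lat 85.5°.
Cell spans 0.0833333° lon × 0.0416667° lat. Centre is SW corner plus half of each.
latitude 85.5208, longitude -147.1250.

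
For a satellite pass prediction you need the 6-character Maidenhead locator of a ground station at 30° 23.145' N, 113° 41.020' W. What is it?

DM30dj

Shift to the Maidenhead origin (180°W, 90°S): lon 66.3163, lat 120.3858.
Field: lon ⌊66.3163/20⌋ = 3 → D; lat ⌊120.3858/10⌋ = 12 → M.
Square: lon ⌊6.3163/2⌋ = 3; lat ⌊0.3858/1⌋ = 0.
Subsquare: lon ⌊0.3163/0.0833333⌋ = 3 → d; lat ⌊0.3858/0.0416667⌋ = 9 → j.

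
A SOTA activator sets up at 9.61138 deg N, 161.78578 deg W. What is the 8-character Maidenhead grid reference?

AJ99co56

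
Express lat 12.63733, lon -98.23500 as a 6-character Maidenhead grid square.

EK02vp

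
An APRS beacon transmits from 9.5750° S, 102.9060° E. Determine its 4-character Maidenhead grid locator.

Shift to the Maidenhead origin (180°W, 90°S): lon 282.91, lat 80.42.
Field: 282.91/20 → 14 → O, 80.42/10 → 8 → I; chars OI.
Square: 2.91/2 → 1, 0.42/1 → 0; chars 10.

OI10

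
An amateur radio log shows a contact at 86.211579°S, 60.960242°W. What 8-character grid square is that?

FA93ms49

Add 180° to longitude and 90° to latitude: 119.03976, 3.78842.
Field (20°×10°, letters A–R): 119.03976/20 → 5 → F, 3.78842/10 → 0 → A; chars FA.
Square (2°×1°, digits 0–9): 19.03976/2 → 9, 3.78842/1 → 3; chars 93.
Subsquare (5′×2.5′, letters a–x): 1.03976/0.0833333 → 12 → m, 0.78842/0.0416667 → 18 → s; chars ms.
Extended square (30″×15″, digits 0–9): 0.03976/0.00833333 → 4, 0.03842/0.00416667 → 9; chars 49.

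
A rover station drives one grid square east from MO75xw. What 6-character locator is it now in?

MO85aw

Longitude subsquare x = 23; +1 → 24, wraps to 0 = a, carry into square.
Longitude square 7; +1 → 8.
The latitude characters are unchanged.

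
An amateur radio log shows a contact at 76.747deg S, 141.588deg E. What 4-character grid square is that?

QB03

Add 180° to longitude and 90° to latitude: 321.59, 13.25.
Field: lon ⌊321.59/20⌋ = 16 → Q; lat ⌊13.25/10⌋ = 1 → B.
Square: lon ⌊1.59/2⌋ = 0; lat ⌊3.25/1⌋ = 3.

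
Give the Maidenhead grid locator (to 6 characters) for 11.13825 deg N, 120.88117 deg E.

PK01kd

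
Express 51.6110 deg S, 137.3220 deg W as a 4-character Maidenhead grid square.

Offset from 180°W / 90°S: lon 42.68°, lat 38.39°.
Field: lon ⌊42.68/20⌋ = 2 → C; lat ⌊38.39/10⌋ = 3 → D.
Square: lon ⌊2.68/2⌋ = 1; lat ⌊8.39/1⌋ = 8.

CD18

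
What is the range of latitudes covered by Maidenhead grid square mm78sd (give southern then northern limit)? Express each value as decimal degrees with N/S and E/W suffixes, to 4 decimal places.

38.1250° N, 38.1667° N

Field M=12, M=12: +12·20° lon, +12·10° lat → SW at lon 60°, lat 30°.
Square 7, 8: +7·2° lon, +8·1° lat → SW at lon 74°, lat 38°.
Subsquare s=18, d=3: +18·0.0833333° lon, +3·0.0416667° lat → SW at lon 75.5°, lat 38.125°.
Cell spans 0.0833333° lon × 0.0416667° lat.
south 38.1250° N, north 38.1667° N.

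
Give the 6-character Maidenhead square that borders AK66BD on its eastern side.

AK66cd

Longitude subsquare b = 1; +1 → 2 = c.
The latitude characters are unchanged.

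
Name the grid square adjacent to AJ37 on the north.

Latitude square 7; +1 → 8.
The longitude characters are unchanged.

AJ38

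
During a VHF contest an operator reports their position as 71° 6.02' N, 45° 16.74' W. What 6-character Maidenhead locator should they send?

GQ71ic

Offset from 180°W / 90°S: lon 134.7210°, lat 161.1003°.
Field: lon ⌊134.7210/20⌋ = 6 → G; lat ⌊161.1003/10⌋ = 16 → Q.
Square: lon ⌊14.7210/2⌋ = 7; lat ⌊1.1003/1⌋ = 1.
Subsquare: lon ⌊0.7210/0.0833333⌋ = 8 → i; lat ⌊0.1003/0.0416667⌋ = 2 → c.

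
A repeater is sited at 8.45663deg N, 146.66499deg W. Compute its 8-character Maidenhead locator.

BJ68qk09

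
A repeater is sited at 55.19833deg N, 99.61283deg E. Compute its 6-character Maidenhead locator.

Add 180° to longitude and 90° to latitude: 279.6128, 145.1983.
Field: 279.6128/20 → 13 → N, 145.1983/10 → 14 → O; chars NO.
Square: 19.6128/2 → 9, 5.1983/1 → 5; chars 95.
Subsquare: 1.6128/0.0833333 → 19 → t, 0.1983/0.0416667 → 4 → e; chars te.

NO95te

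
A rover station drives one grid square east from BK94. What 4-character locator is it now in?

CK04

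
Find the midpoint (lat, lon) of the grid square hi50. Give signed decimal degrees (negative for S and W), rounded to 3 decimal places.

-9.500, -29.000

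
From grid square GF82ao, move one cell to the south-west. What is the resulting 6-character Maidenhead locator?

Longitude subsquare a = 0; −1 → -1, wraps to 23 = x, carry into square.
Longitude square 8; −1 → 7.
Latitude subsquare o = 14; −1 → 13 = n.

GF72xn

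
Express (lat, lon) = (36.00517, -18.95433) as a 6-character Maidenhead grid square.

IM06ma

Add 180° to longitude and 90° to latitude: 161.0457, 126.0052.
Field (20°×10°, letters A–R): 161.0457/20 → 8 → I, 126.0052/10 → 12 → M; chars IM.
Square (2°×1°, digits 0–9): 1.0457/2 → 0, 6.0052/1 → 6; chars 06.
Subsquare (5′×2.5′, letters a–x): 1.0457/0.0833333 → 12 → m, 0.0052/0.0416667 → 0 → a; chars ma.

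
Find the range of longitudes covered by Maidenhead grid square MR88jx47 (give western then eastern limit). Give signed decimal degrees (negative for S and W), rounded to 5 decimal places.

76.78333, 76.79167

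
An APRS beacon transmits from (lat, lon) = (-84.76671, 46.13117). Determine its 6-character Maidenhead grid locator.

LA35bf

Offset from 180°W / 90°S: lon 226.1312°, lat 5.2333°.
Field: lon ⌊226.1312/20⌋ = 11 → L; lat ⌊5.2333/10⌋ = 0 → A.
Square: lon ⌊6.1312/2⌋ = 3; lat ⌊5.2333/1⌋ = 5.
Subsquare: lon ⌊0.1312/0.0833333⌋ = 1 → b; lat ⌊0.2333/0.0416667⌋ = 5 → f.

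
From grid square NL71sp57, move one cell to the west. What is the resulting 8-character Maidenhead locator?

NL71sp47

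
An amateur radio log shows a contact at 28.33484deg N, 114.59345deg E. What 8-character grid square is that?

OL78hi10

Offset from 180°W / 90°S: lon 294.59345°, lat 118.33484°.
Field: lon ⌊294.59345/20⌋ = 14 → O; lat ⌊118.33484/10⌋ = 11 → L.
Square: lon ⌊14.59345/2⌋ = 7; lat ⌊8.33484/1⌋ = 8.
Subsquare: lon ⌊0.59345/0.0833333⌋ = 7 → h; lat ⌊0.33484/0.0416667⌋ = 8 → i.
Extended square: lon ⌊0.01012/0.00833333⌋ = 1; lat ⌊0.00151/0.00416667⌋ = 0.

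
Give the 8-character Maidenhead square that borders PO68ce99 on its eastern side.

PO68de09

Longitude extended square 9; +1 → 10, wraps to 0, carry into subsquare.
Longitude subsquare c = 2; +1 → 3 = d.
The latitude characters are unchanged.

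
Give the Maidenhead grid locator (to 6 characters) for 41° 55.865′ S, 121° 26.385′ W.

CE98gb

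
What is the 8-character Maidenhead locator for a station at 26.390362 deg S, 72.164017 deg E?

Add 180° to longitude and 90° to latitude: 252.16402, 63.60964.
Field: lon ⌊252.16402/20⌋ = 12 → M; lat ⌊63.60964/10⌋ = 6 → G.
Square: lon ⌊12.16402/2⌋ = 6; lat ⌊3.60964/1⌋ = 3.
Subsquare: lon ⌊0.16402/0.0833333⌋ = 1 → b; lat ⌊0.60964/0.0416667⌋ = 14 → o.
Extended square: lon ⌊0.08068/0.00833333⌋ = 9; lat ⌊0.02630/0.00416667⌋ = 6.

MG63bo96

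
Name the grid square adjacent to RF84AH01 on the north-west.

RF74xh92

Longitude extended square 0; −1 → -1, wraps to 9, carry into subsquare.
Longitude subsquare a = 0; −1 → -1, wraps to 23 = x, carry into square.
Longitude square 8; −1 → 7.
Latitude extended square 1; +1 → 2.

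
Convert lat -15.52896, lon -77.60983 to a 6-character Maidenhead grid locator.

FH14el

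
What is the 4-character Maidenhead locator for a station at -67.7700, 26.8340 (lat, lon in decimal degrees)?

KC32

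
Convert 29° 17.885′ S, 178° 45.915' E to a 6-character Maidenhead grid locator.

RG90jq

Offset from 180°W / 90°S: lon 358.7653°, lat 60.7019°.
Field: lon ⌊358.7653/20⌋ = 17 → R; lat ⌊60.7019/10⌋ = 6 → G.
Square: lon ⌊18.7653/2⌋ = 9; lat ⌊0.7019/1⌋ = 0.
Subsquare: lon ⌊0.7653/0.0833333⌋ = 9 → j; lat ⌊0.7019/0.0416667⌋ = 16 → q.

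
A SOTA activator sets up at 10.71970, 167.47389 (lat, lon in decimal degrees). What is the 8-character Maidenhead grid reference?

RK30rr62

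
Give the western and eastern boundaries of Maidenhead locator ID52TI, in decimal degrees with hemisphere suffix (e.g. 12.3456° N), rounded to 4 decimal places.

8.4167° W, 8.3333° W

Field I=8, D=3: +8·20° lon, +3·10° lat → SW at lon -20°, lat -60°.
Square 5, 2: +5·2° lon, +2·1° lat → SW at lon -10°, lat -58°.
Subsquare t=19, i=8: +19·0.0833333° lon, +8·0.0416667° lat → SW at lon -8.41667°, lat -57.6667°.
Cell spans 0.0833333° lon × 0.0416667° lat.
west 8.4167° W, east 8.3333° W.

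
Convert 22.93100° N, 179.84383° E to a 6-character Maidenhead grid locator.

RL92ww

Offset from 180°W / 90°S: lon 359.8438°, lat 112.9310°.
Field (20°×10°, letters A–R): 359.8438/20 → 17 → R, 112.9310/10 → 11 → L; chars RL.
Square (2°×1°, digits 0–9): 19.8438/2 → 9, 2.9310/1 → 2; chars 92.
Subsquare (5′×2.5′, letters a–x): 1.8438/0.0833333 → 22 → w, 0.9310/0.0416667 → 22 → w; chars ww.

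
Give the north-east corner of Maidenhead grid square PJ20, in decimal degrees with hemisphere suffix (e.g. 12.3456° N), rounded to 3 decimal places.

1.000° N, 126.000° E

Field P=15, J=9: +15·20° lon, +9·10° lat → SW at lon 120°, lat 0°.
Square 2, 0: +2·2° lon, +0·1° lat → SW at lon 124°, lat 0°.
Cell spans 2° lon × 1° lat. NE corner is SW corner plus one full cell.
latitude 1.000° N, longitude 126.000° E.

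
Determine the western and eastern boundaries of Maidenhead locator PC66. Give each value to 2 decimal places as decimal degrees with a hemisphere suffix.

132.00° E, 134.00° E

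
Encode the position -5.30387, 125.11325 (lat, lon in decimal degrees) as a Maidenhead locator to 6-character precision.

Add 180° to longitude and 90° to latitude: 305.1132, 84.6961.
Field (20°×10°, letters A–R): 305.1132/20 → 15 → P, 84.6961/10 → 8 → I; chars PI.
Square (2°×1°, digits 0–9): 5.1132/2 → 2, 4.6961/1 → 4; chars 24.
Subsquare (5′×2.5′, letters a–x): 1.1132/0.0833333 → 13 → n, 0.6961/0.0416667 → 16 → q; chars nq.

PI24nq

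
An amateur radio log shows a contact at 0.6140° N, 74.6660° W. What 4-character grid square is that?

FJ20

Offset from 180°W / 90°S: lon 105.33°, lat 90.61°.
Field: lon ⌊105.33/20⌋ = 5 → F; lat ⌊90.61/10⌋ = 9 → J.
Square: lon ⌊5.33/2⌋ = 2; lat ⌊0.61/1⌋ = 0.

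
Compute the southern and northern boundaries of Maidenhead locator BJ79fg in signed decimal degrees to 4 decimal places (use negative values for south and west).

Field B=1, J=9: +1·20° lon, +9·10° lat → SW at lon -160°, lat 0°.
Square 7, 9: +7·2° lon, +9·1° lat → SW at lon -146°, lat 9°.
Subsquare f=5, g=6: +5·0.0833333° lon, +6·0.0416667° lat → SW at lon -145.583°, lat 9.25°.
Cell spans 0.0833333° lon × 0.0416667° lat.
south 9.2500, north 9.2917.

9.2500, 9.2917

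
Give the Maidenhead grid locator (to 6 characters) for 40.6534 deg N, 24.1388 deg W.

HN70wp

Add 180° to longitude and 90° to latitude: 155.8612, 130.6534.
Field (20°×10°, letters A–R): lon ⌊155.8612/20⌋ = 7 → H; lat ⌊130.6534/10⌋ = 13 → N.
Square (2°×1°, digits 0–9): lon ⌊15.8612/2⌋ = 7; lat ⌊0.6534/1⌋ = 0.
Subsquare (5′×2.5′, letters a–x): lon ⌊1.8612/0.0833333⌋ = 22 → w; lat ⌊0.6534/0.0416667⌋ = 15 → p.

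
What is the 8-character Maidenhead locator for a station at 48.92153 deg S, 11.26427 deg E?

Add 180° to longitude and 90° to latitude: 191.26427, 41.07847.
Field (20°×10°, letters A–R): 191.26427/20 → 9 → J, 41.07847/10 → 4 → E; chars JE.
Square (2°×1°, digits 0–9): 11.26427/2 → 5, 1.07847/1 → 1; chars 51.
Subsquare (5′×2.5′, letters a–x): 1.26427/0.0833333 → 15 → p, 0.07847/0.0416667 → 1 → b; chars pb.
Extended square (30″×15″, digits 0–9): 0.01427/0.00833333 → 1, 0.03680/0.00416667 → 8; chars 18.

JE51pb18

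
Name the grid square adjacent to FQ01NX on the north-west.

FQ02ma

Longitude subsquare n = 13; −1 → 12 = m.
Latitude subsquare x = 23; +1 → 24, wraps to 0 = a, carry into square.
Latitude square 1; +1 → 2.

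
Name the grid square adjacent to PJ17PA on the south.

PJ16px

Latitude subsquare a = 0; −1 → -1, wraps to 23 = x, carry into square.
Latitude square 7; −1 → 6.
The longitude characters are unchanged.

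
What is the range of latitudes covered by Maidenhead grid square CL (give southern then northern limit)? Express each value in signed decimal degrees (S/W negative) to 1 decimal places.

20.0, 30.0

Field C=2, L=11: +2·20° lon, +11·10° lat → SW at lon -140°, lat 20°.
Cell spans 20° lon × 10° lat.
south 20.0, north 30.0.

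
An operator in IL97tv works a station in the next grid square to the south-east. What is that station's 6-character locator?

Longitude subsquare t = 19; +1 → 20 = u.
Latitude subsquare v = 21; −1 → 20 = u.

IL97uu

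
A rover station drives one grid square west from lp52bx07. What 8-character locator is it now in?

Longitude extended square 0; −1 → -1, wraps to 9, carry into subsquare.
Longitude subsquare b = 1; −1 → 0 = a.
The latitude characters are unchanged.

LP52ax97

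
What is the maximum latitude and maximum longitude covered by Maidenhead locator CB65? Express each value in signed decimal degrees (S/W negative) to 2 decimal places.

-74.00, -126.00

Field C=2, B=1: +2·20° lon, +1·10° lat → SW at lon -140°, lat -80°.
Square 6, 5: +6·2° lon, +5·1° lat → SW at lon -128°, lat -75°.
Cell spans 2° lon × 1° lat. NE corner is SW corner plus one full cell.
latitude -74.00, longitude -126.00.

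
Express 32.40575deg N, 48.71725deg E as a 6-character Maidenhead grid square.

Offset from 180°W / 90°S: lon 228.7173°, lat 122.4057°.
Field: 228.7173/20 → 11 → L, 122.4057/10 → 12 → M; chars LM.
Square: 8.7173/2 → 4, 2.4057/1 → 2; chars 42.
Subsquare: 0.7173/0.0833333 → 8 → i, 0.4057/0.0416667 → 9 → j; chars ij.

LM42ij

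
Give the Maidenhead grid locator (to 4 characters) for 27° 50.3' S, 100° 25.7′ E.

Shift to the Maidenhead origin (180°W, 90°S): lon 280.43, lat 62.16.
Field (20°×10°, letters A–R): lon ⌊280.43/20⌋ = 14 → O; lat ⌊62.16/10⌋ = 6 → G.
Square (2°×1°, digits 0–9): lon ⌊0.43/2⌋ = 0; lat ⌊2.16/1⌋ = 2.

OG02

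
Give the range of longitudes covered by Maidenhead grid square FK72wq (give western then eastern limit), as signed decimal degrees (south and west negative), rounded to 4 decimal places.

-64.1667, -64.0833

Field F=5, K=10: +5·20° lon, +10·10° lat → SW at lon -80°, lat 10°.
Square 7, 2: +7·2° lon, +2·1° lat → SW at lon -66°, lat 12°.
Subsquare w=22, q=16: +22·0.0833333° lon, +16·0.0416667° lat → SW at lon -64.1667°, lat 12.6667°.
Cell spans 0.0833333° lon × 0.0416667° lat.
west -64.1667, east -64.0833.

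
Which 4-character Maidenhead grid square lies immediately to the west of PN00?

Longitude square 0; −1 → -1, wraps to 9, carry into field.
Longitude field P = 15; −1 → 14 = O.
The latitude characters are unchanged.

ON90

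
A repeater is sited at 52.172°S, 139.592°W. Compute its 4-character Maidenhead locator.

CD07

Add 180° to longitude and 90° to latitude: 40.41, 37.83.
Field: 40.41/20 → 2 → C, 37.83/10 → 3 → D; chars CD.
Square: 0.41/2 → 0, 7.83/1 → 7; chars 07.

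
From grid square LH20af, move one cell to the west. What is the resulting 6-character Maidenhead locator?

Longitude subsquare a = 0; −1 → -1, wraps to 23 = x, carry into square.
Longitude square 2; −1 → 1.
The latitude characters are unchanged.

LH10xf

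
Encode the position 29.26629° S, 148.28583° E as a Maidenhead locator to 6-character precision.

Offset from 180°W / 90°S: lon 328.2858°, lat 60.7337°.
Field (20°×10°, letters A–R): lon ⌊328.2858/20⌋ = 16 → Q; lat ⌊60.7337/10⌋ = 6 → G.
Square (2°×1°, digits 0–9): lon ⌊8.2858/2⌋ = 4; lat ⌊0.7337/1⌋ = 0.
Subsquare (5′×2.5′, letters a–x): lon ⌊0.2858/0.0833333⌋ = 3 → d; lat ⌊0.7337/0.0416667⌋ = 17 → r.

QG40dr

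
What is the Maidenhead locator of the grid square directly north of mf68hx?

Latitude subsquare x = 23; +1 → 24, wraps to 0 = a, carry into square.
Latitude square 8; +1 → 9.
The longitude characters are unchanged.

MF69ha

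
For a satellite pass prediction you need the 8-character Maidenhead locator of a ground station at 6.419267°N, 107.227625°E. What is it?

OJ36ok70

Add 180° to longitude and 90° to latitude: 287.22762, 96.41927.
Field: lon ⌊287.22762/20⌋ = 14 → O; lat ⌊96.41927/10⌋ = 9 → J.
Square: lon ⌊7.22762/2⌋ = 3; lat ⌊6.41927/1⌋ = 6.
Subsquare: lon ⌊1.22762/0.0833333⌋ = 14 → o; lat ⌊0.41927/0.0416667⌋ = 10 → k.
Extended square: lon ⌊0.06096/0.00833333⌋ = 7; lat ⌊0.00260/0.00416667⌋ = 0.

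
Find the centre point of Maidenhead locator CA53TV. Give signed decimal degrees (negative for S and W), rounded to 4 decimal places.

Field C=2, A=0: +2·20° lon, +0·10° lat → SW at lon -140°, lat -90°.
Square 5, 3: +5·2° lon, +3·1° lat → SW at lon -130°, lat -87°.
Subsquare t=19, v=21: +19·0.0833333° lon, +21·0.0416667° lat → SW at lon -128.417°, lat -86.125°.
Cell spans 0.0833333° lon × 0.0416667° lat. Centre is SW corner plus half of each.
latitude -86.1042, longitude -128.3750.

-86.1042, -128.3750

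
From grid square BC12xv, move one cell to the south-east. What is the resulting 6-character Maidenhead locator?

BC22au

Longitude subsquare x = 23; +1 → 24, wraps to 0 = a, carry into square.
Longitude square 1; +1 → 2.
Latitude subsquare v = 21; −1 → 20 = u.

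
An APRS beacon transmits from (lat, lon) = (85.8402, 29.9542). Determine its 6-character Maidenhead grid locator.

KR45xu

Shift to the Maidenhead origin (180°W, 90°S): lon 209.9542, lat 175.8402.
Field: 209.9542/20 → 10 → K, 175.8402/10 → 17 → R; chars KR.
Square: 9.9542/2 → 4, 5.8402/1 → 5; chars 45.
Subsquare: 1.9542/0.0833333 → 23 → x, 0.8402/0.0416667 → 20 → u; chars xu.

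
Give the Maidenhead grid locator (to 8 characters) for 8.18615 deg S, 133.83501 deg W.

CI31bt95

Shift to the Maidenhead origin (180°W, 90°S): lon 46.16499, lat 81.81385.
Field (20°×10°, letters A–R): lon ⌊46.16499/20⌋ = 2 → C; lat ⌊81.81385/10⌋ = 8 → I.
Square (2°×1°, digits 0–9): lon ⌊6.16499/2⌋ = 3; lat ⌊1.81385/1⌋ = 1.
Subsquare (5′×2.5′, letters a–x): lon ⌊0.16499/0.0833333⌋ = 1 → b; lat ⌊0.81385/0.0416667⌋ = 19 → t.
Extended square (30″×15″, digits 0–9): lon ⌊0.08166/0.00833333⌋ = 9; lat ⌊0.02218/0.00416667⌋ = 5.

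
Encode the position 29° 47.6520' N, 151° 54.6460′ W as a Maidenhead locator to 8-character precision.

BL49bt00

Add 180° to longitude and 90° to latitude: 28.08923, 119.79420.
Field: lon ⌊28.08923/20⌋ = 1 → B; lat ⌊119.79420/10⌋ = 11 → L.
Square: lon ⌊8.08923/2⌋ = 4; lat ⌊9.79420/1⌋ = 9.
Subsquare: lon ⌊0.08923/0.0833333⌋ = 1 → b; lat ⌊0.79420/0.0416667⌋ = 19 → t.
Extended square: lon ⌊0.00590/0.00833333⌋ = 0; lat ⌊0.00253/0.00416667⌋ = 0.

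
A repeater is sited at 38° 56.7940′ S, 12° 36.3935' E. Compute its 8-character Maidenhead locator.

Shift to the Maidenhead origin (180°W, 90°S): lon 192.60656, lat 51.05343.
Field (20°×10°, letters A–R): 192.60656/20 → 9 → J, 51.05343/10 → 5 → F; chars JF.
Square (2°×1°, digits 0–9): 12.60656/2 → 6, 1.05343/1 → 1; chars 61.
Subsquare (5′×2.5′, letters a–x): 0.60656/0.0833333 → 7 → h, 0.05343/0.0416667 → 1 → b; chars hb.
Extended square (30″×15″, digits 0–9): 0.02323/0.00833333 → 2, 0.01177/0.00416667 → 2; chars 22.

JF61hb22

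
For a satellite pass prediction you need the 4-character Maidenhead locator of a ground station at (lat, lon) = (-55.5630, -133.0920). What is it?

CD34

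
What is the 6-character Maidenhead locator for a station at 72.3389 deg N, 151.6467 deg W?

BQ42ei

Offset from 180°W / 90°S: lon 28.3533°, lat 162.3389°.
Field: 28.3533/20 → 1 → B, 162.3389/10 → 16 → Q; chars BQ.
Square: 8.3533/2 → 4, 2.3389/1 → 2; chars 42.
Subsquare: 0.3533/0.0833333 → 4 → e, 0.3389/0.0416667 → 8 → i; chars ei.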